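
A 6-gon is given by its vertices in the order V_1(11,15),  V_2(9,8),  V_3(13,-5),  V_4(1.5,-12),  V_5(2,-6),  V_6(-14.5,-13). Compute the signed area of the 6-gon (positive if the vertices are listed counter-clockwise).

Apply the shoelace (surveyor's) formula: 2A = Σ (x_i·y_{i+1} − x_{i+1}·y_i), indices taken mod 6.
Σ = (-47) + (-149) + (-148.5) + (15) + (-113) + (-74.5) = -517
Signed area = Σ/2 = -258.5 (negative ⇒ clockwise traversal).

-258.5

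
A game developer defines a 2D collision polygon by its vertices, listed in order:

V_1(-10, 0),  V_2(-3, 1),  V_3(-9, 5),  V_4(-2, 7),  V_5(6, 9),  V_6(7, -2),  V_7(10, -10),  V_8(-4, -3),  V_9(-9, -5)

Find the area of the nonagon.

190.5

Apply the shoelace (surveyor's) formula: 2A = Σ (x_i·y_{i+1} − x_{i+1}·y_i), indices taken mod 9.
V_1→V_2: (-10)(1) − (-3)(0) = -10
V_2→V_3: (-3)(5) − (-9)(1) = -6
V_3→V_4: (-9)(7) − (-2)(5) = -53
V_4→V_5: (-2)(9) − (6)(7) = -60
V_5→V_6: (6)(-2) − (7)(9) = -75
V_6→V_7: (7)(-10) − (10)(-2) = -50
V_7→V_8: (10)(-3) − (-4)(-10) = -70
V_8→V_9: (-4)(-5) − (-9)(-3) = -7
V_9→V_1: (-9)(0) − (-10)(-5) = -50
Σ = -381
Area = |Σ|/2 = 190.5.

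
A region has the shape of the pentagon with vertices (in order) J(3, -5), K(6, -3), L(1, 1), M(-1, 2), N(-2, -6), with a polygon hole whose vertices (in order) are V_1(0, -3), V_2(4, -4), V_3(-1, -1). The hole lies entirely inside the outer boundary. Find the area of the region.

Outer boundary:
J→K: (3)(-3) − (6)(-5) = 21
K→L: (6)(1) − (1)(-3) = 9
L→M: (1)(2) − (-1)(1) = 3
M→N: (-1)(-6) − (-2)(2) = 10
N→J: (-2)(-5) − (3)(-6) = 28
Σ = 71
Area = |Σ|/2 = 35.5.
Hole:
Apply the shoelace formula: 2A = Σ (x_i·y_{i+1} − x_{i+1}·y_i), indices taken mod 3.
Cross-terms: 12, -8, 3  ⇒  Σ = 7
Area = |Σ|/2 = 3.5.
Net area = 35.5 − 3.5 = 32.

32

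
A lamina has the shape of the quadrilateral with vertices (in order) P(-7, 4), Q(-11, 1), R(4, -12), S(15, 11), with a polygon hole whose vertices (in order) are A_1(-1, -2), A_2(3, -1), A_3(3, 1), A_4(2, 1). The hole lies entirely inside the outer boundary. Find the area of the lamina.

Outer boundary:
Apply the surveyor's formula: 2A = Σ (x_i·y_{i+1} − x_{i+1}·y_i), indices taken mod 4.
P→Q: (-7)(1) − (-11)(4) = 37
Q→R: (-11)(-12) − (4)(1) = 128
R→S: (4)(11) − (15)(-12) = 224
S→P: (15)(4) − (-7)(11) = 137
Σ = 526
Area = |Σ|/2 = 263.
Hole:
Apply the surveyor's formula: 2A = Σ (x_i·y_{i+1} − x_{i+1}·y_i), indices taken mod 4.
A_1→A_2: (-1)(-1) − (3)(-2) = 7
A_2→A_3: (3)(1) − (3)(-1) = 6
A_3→A_4: (3)(1) − (2)(1) = 1
A_4→A_1: (2)(-2) − (-1)(1) = -3
Σ = 11
Area = |Σ|/2 = 5.5.
Net area = 263 − 5.5 = 257.5.

257.5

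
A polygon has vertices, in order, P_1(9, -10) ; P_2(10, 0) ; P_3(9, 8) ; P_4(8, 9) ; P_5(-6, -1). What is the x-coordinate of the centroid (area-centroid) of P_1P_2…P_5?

Apply Gauss's area formula. First the cross-terms c_i = x_i·y_{i+1} − x_{i+1}·y_i:
  100, 80, 17, 46, 69  ⇒  2A = 312, A = 156.
Then Σ (x_i + x_{i+1})·c_i = 4008, so x̄ = 4008 / (6·156) = 167/39.

167/39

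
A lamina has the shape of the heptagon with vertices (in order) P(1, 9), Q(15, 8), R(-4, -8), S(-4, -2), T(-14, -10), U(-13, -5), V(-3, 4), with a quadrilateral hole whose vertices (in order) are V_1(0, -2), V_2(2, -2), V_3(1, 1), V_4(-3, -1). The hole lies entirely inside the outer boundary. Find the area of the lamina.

Outer boundary:
Cross-terms: -127, -88, -24, 12, -60, -67, -31  ⇒  Σ = -385
Area = |Σ|/2 = 192.5.
Hole:
Cross-terms: 4, 4, 2, 6  ⇒  Σ = 16
Area = |Σ|/2 = 8.
Net area = 192.5 − 8 = 184.5.

184.5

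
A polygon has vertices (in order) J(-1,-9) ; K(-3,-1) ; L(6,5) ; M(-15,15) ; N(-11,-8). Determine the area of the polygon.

Apply the shoelace (surveyor's) formula: 2A = Σ (x_i·y_{i+1} − x_{i+1}·y_i), indices taken mod 5.
Σ = (-26) + (-9) + (165) + (285) + (91) = 506
Area = |Σ|/2 = 253.

253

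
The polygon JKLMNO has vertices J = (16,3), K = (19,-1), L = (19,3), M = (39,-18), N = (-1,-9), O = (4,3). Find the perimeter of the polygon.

|JK| = √((3)² + (-4)²) = √25 = 5
|KL| = √((0)² + (4)²) = √16 = 4
|LM| = √((20)² + (-21)²) = √841 = 29
|MN| = √((-40)² + (9)²) = √1681 = 41
|NO| = √((5)² + (12)²) = √169 = 13
|OJ| = √((12)² + (0)²) = √144 = 12
Perimeter = 5 + 4 + 29 + 41 + 13 + 12 = 104.

104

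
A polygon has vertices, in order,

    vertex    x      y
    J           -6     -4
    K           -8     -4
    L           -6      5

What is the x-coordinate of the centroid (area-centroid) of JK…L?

-20/3

Apply Gauss's area formula. First the cross-terms c_i = x_i·y_{i+1} − x_{i+1}·y_i:
  -8, -64, 54  ⇒  2A = -18, A = -9.
Then Σ (x_i + x_{i+1})·c_i = 360, so x̄ = 360 / (6·(-9)) = -20/3.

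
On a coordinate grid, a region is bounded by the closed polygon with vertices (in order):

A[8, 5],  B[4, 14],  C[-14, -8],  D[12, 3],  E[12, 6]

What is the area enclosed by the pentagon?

179

Apply the surveyor's formula: 2A = Σ (x_i·y_{i+1} − x_{i+1}·y_i), indices taken mod 5.
Σ = (92) + (164) + (54) + (36) + (12) = 358
Area = |Σ|/2 = 179.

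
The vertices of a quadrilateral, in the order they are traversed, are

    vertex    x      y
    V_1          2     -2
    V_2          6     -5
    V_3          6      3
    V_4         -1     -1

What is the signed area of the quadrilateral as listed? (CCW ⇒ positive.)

25.5

Apply Gauss's area formula: 2A = Σ (x_i·y_{i+1} − x_{i+1}·y_i), indices taken mod 4.
V_1→V_2: (2)(-5) − (6)(-2) = 2
V_2→V_3: (6)(3) − (6)(-5) = 48
V_3→V_4: (6)(-1) − (-1)(3) = -3
V_4→V_1: (-1)(-2) − (2)(-1) = 4
Σ = 51
Signed area = Σ/2 = 25.5 (positive ⇒ counter-clockwise traversal).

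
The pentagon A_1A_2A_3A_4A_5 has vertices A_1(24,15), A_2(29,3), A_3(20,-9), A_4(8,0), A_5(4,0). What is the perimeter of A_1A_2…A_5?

72

|A_1A_2| = √((5)² + (-12)²) = √169 = 13
|A_2A_3| = √((-9)² + (-12)²) = √225 = 15
|A_3A_4| = √((-12)² + (9)²) = √225 = 15
|A_4A_5| = √((-4)² + (0)²) = √16 = 4
|A_5A_1| = √((20)² + (15)²) = √625 = 25
Perimeter = 13 + 15 + 15 + 4 + 25 = 72.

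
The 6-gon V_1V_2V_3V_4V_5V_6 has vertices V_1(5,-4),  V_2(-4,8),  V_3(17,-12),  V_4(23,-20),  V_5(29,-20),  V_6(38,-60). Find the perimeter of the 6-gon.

166

|V_1V_2| = √((-9)² + (12)²) = √225 = 15
|V_2V_3| = √((21)² + (-20)²) = √841 = 29
|V_3V_4| = √((6)² + (-8)²) = √100 = 10
|V_4V_5| = √((6)² + (0)²) = √36 = 6
|V_5V_6| = √((9)² + (-40)²) = √1681 = 41
|V_6V_1| = √((-33)² + (56)²) = √4225 = 65
Perimeter = 15 + 29 + 10 + 6 + 41 + 65 = 166.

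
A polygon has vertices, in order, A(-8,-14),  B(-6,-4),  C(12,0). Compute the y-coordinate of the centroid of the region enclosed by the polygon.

Apply Gauss's area formula. First the cross-terms c_i = x_i·y_{i+1} − x_{i+1}·y_i:
  -52, 48, -168  ⇒  2A = -172, A = -86.
Then Σ (y_i + y_{i+1})·c_i = 3096, so ȳ = 3096 / (6·(-86)) = -6.

-6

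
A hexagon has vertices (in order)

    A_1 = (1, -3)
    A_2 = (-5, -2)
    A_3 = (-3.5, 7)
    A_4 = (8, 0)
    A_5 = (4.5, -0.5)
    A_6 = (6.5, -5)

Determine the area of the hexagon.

A_1→A_2: (1)(-2) − (-5)(-3) = -17
A_2→A_3: (-5)(7) − (-3.5)(-2) = -42
A_3→A_4: (-3.5)(0) − (8)(7) = -56
A_4→A_5: (8)(-0.5) − (4.5)(0) = -4
A_5→A_6: (4.5)(-5) − (6.5)(-0.5) = -19.25
A_6→A_1: (6.5)(-3) − (1)(-5) = -14.5
Σ = -152.75
Area = |Σ|/2 = 76.375.

76.375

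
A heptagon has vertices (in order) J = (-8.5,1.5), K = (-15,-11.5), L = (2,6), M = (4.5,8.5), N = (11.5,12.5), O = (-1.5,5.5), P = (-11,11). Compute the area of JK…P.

Cross-terms: 120.25, -67, -10, -41.5, 82, 44, 77  ⇒  Σ = 204.75
Area = |Σ|/2 = 102.375.

102.375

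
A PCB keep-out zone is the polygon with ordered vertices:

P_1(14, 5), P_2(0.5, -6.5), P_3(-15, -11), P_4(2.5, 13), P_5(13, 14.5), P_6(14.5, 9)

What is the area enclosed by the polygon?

321.75

Apply the shoelace formula: 2A = Σ (x_i·y_{i+1} − x_{i+1}·y_i), indices taken mod 6.
P_1→P_2: (14)(-6.5) − (0.5)(5) = -93.5
P_2→P_3: (0.5)(-11) − (-15)(-6.5) = -103
P_3→P_4: (-15)(13) − (2.5)(-11) = -167.5
P_4→P_5: (2.5)(14.5) − (13)(13) = -132.75
P_5→P_6: (13)(9) − (14.5)(14.5) = -93.25
P_6→P_1: (14.5)(5) − (14)(9) = -53.5
Σ = -643.5
Area = |Σ|/2 = 321.75.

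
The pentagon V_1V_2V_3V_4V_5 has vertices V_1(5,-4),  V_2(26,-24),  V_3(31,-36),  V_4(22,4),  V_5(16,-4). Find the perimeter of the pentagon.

104

|V_1V_2| = √((21)² + (-20)²) = √841 = 29
|V_2V_3| = √((5)² + (-12)²) = √169 = 13
|V_3V_4| = √((-9)² + (40)²) = √1681 = 41
|V_4V_5| = √((-6)² + (-8)²) = √100 = 10
|V_5V_1| = √((-11)² + (0)²) = √121 = 11
Perimeter = 29 + 13 + 41 + 10 + 11 = 104.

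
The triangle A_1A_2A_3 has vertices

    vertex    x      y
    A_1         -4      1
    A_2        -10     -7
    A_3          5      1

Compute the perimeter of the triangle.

|A_1A_2| = √((-6)² + (-8)²) = √100 = 10
|A_2A_3| = √((15)² + (8)²) = √289 = 17
|A_3A_1| = √((-9)² + (0)²) = √81 = 9
Perimeter = 10 + 17 + 9 = 36.

36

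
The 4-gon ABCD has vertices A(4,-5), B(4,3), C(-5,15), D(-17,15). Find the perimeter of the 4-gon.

64

|AB| = √((0)² + (8)²) = √64 = 8
|BC| = √((-9)² + (12)²) = √225 = 15
|CD| = √((-12)² + (0)²) = √144 = 12
|DA| = √((21)² + (-20)²) = √841 = 29
Perimeter = 8 + 15 + 12 + 29 = 64.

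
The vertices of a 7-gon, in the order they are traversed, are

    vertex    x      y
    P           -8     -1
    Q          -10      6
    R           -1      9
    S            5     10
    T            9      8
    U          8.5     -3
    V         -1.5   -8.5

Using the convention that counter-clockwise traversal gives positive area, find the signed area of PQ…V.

-242.625

Σ = (-58) + (-84) + (-55) + (-50) + (-95) + (-76.75) + (-66.5) = -485.25
Signed area = Σ/2 = -242.625 (negative ⇒ clockwise traversal).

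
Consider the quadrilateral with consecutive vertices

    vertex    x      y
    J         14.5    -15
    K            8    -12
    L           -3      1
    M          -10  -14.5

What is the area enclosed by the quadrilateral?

Apply Gauss's area formula: 2A = Σ (x_i·y_{i+1} − x_{i+1}·y_i), indices taken mod 4.
Σ = (-54) + (-28) + (53.5) + (360.25) = 331.75
Area = |Σ|/2 = 165.875.

165.875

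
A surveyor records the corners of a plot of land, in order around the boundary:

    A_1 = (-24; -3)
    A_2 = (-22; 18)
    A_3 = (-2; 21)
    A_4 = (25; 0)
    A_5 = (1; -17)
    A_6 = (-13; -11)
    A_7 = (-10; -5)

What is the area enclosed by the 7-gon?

Apply the shoelace formula: 2A = Σ (x_i·y_{i+1} − x_{i+1}·y_i), indices taken mod 7.
A_1→A_2: (-24)(18) − (-22)(-3) = -498
A_2→A_3: (-22)(21) − (-2)(18) = -426
A_3→A_4: (-2)(0) − (25)(21) = -525
A_4→A_5: (25)(-17) − (1)(0) = -425
A_5→A_6: (1)(-11) − (-13)(-17) = -232
A_6→A_7: (-13)(-5) − (-10)(-11) = -45
A_7→A_1: (-10)(-3) − (-24)(-5) = -90
Σ = -2241
Area = |Σ|/2 = 1120.5.

1120.5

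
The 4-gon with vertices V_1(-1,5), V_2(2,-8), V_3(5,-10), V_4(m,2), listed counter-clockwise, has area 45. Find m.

4

The doubled signed area Σ (x_i y_{i+1} − x_{i+1} y_i) is linear in m.
With m=0 it equals 30; the coefficient of m is 15 (from the two edges through V_4).
So 15·m + 30 = 2·45 = 90 ⇒ m = 4.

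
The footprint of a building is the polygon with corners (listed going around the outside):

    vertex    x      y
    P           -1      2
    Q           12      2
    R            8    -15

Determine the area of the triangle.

110.5

Apply Gauss's area formula: 2A = Σ (x_i·y_{i+1} − x_{i+1}·y_i), indices taken mod 3.
Cross-terms: -26, -196, 1  ⇒  Σ = -221
Area = |Σ|/2 = 110.5.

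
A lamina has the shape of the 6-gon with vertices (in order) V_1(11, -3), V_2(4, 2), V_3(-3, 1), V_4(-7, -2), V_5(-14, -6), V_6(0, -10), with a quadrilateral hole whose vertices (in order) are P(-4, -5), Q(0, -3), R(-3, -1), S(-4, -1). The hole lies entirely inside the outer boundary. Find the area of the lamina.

151.5

Outer boundary:
V_1→V_2: (11)(2) − (4)(-3) = 34
V_2→V_3: (4)(1) − (-3)(2) = 10
V_3→V_4: (-3)(-2) − (-7)(1) = 13
V_4→V_5: (-7)(-6) − (-14)(-2) = 14
V_5→V_6: (-14)(-10) − (0)(-6) = 140
V_6→V_1: (0)(-3) − (11)(-10) = 110
Σ = 321
Area = |Σ|/2 = 160.5.
Hole:
Apply Gauss's area formula: 2A = Σ (x_i·y_{i+1} − x_{i+1}·y_i), indices taken mod 4.
Σ = (12) + (-9) + (-1) + (16) = 18
Area = |Σ|/2 = 9.
Net area = 160.5 − 9 = 151.5.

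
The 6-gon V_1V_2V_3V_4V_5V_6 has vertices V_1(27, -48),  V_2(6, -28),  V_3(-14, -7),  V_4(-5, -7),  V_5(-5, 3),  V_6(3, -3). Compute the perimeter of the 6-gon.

|V_1V_2| = √((-21)² + (20)²) = √841 = 29
|V_2V_3| = √((-20)² + (21)²) = √841 = 29
|V_3V_4| = √((9)² + (0)²) = √81 = 9
|V_4V_5| = √((0)² + (10)²) = √100 = 10
|V_5V_6| = √((8)² + (-6)²) = √100 = 10
|V_6V_1| = √((24)² + (-45)²) = √2601 = 51
Perimeter = 29 + 29 + 9 + 10 + 10 + 51 = 138.

138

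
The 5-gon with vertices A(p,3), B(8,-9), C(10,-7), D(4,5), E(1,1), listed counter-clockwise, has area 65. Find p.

-4

The doubled signed area Σ (x_i y_{i+1} − x_{i+1} y_i) is linear in p.
With p=0 it equals 90; the coefficient of p is -10 (from the two edges through A).
So -10·p + 90 = 2·65 = 130 ⇒ p = -4.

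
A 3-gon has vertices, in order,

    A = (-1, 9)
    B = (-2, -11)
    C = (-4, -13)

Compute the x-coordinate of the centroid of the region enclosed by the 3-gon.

-7/3

Apply the surveyor's formula. First the cross-terms c_i = x_i·y_{i+1} − x_{i+1}·y_i:
  29, -18, -49  ⇒  2A = -38, A = -19.
Then Σ (x_i + x_{i+1})·c_i = 266, so x̄ = 266 / (6·(-19)) = -7/3.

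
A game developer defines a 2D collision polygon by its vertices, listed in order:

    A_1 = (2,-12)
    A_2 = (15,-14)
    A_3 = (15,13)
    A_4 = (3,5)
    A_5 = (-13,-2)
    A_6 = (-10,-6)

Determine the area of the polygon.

421

Apply the shoelace (surveyor's) formula: 2A = Σ (x_i·y_{i+1} − x_{i+1}·y_i), indices taken mod 6.
Σ = (152) + (405) + (36) + (59) + (58) + (132) = 842
Area = |Σ|/2 = 421.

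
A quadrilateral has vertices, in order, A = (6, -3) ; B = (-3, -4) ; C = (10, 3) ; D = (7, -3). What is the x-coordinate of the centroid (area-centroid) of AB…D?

Apply Gauss's area formula. First the cross-terms c_i = x_i·y_{i+1} − x_{i+1}·y_i:
  -33, 31, -51, -3  ⇒  2A = -56, A = -28.
Then Σ (x_i + x_{i+1})·c_i = -788, so x̄ = -788 / (6·(-28)) = 197/42.

197/42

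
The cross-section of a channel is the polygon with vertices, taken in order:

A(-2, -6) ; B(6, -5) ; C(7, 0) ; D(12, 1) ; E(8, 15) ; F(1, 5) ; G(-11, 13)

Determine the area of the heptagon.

222.5

Apply Gauss's area formula: 2A = Σ (x_i·y_{i+1} − x_{i+1}·y_i), indices taken mod 7.
Σ = (46) + (35) + (7) + (172) + (25) + (68) + (92) = 445
Area = |Σ|/2 = 222.5.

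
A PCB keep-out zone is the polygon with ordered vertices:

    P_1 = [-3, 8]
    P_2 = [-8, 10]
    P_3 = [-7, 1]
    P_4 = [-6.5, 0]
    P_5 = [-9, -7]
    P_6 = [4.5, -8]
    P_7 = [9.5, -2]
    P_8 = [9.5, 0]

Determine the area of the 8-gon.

Apply the surveyor's formula: 2A = Σ (x_i·y_{i+1} − x_{i+1}·y_i), indices taken mod 8.
Cross-terms: 34, 62, 6.5, 45.5, 103.5, 67, 19, 76  ⇒  Σ = 413.5
Area = |Σ|/2 = 206.75.

206.75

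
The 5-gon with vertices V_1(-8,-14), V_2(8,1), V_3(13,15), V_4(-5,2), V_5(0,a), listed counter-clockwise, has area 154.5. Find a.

-1

Write out the shoelace sum; only the two edges meeting at V_5 involve a:
2·Area = [((-5)·a − 0·2) + (0·(-14) − (-8)·a)] + 312
       = 3·a + 312 = 309
⇒ a = -1.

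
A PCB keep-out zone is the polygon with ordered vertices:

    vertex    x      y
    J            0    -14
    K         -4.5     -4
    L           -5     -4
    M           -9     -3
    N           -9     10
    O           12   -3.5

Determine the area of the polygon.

229.75

Apply the surveyor's formula: 2A = Σ (x_i·y_{i+1} − x_{i+1}·y_i), indices taken mod 6.
Σ = (-63) + (-2) + (-21) + (-117) + (-88.5) + (-168) = -459.5
Area = |Σ|/2 = 229.75.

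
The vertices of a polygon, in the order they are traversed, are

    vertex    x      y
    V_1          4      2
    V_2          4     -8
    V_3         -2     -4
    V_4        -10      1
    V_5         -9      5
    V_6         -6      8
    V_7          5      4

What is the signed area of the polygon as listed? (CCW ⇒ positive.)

-133.5

Apply the surveyor's formula: 2A = Σ (x_i·y_{i+1} − x_{i+1}·y_i), indices taken mod 7.
Cross-terms: -40, -32, -42, -41, -42, -64, -6  ⇒  Σ = -267
Signed area = Σ/2 = -133.5 (negative ⇒ clockwise traversal).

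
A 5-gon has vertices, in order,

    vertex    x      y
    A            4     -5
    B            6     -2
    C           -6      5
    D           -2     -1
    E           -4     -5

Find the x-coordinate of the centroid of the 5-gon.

Apply the shoelace formula. First the cross-terms c_i = x_i·y_{i+1} − x_{i+1}·y_i:
  22, 18, 16, 6, 40  ⇒  2A = 102, A = 51.
Then Σ (x_i + x_{i+1})·c_i = 56, so x̄ = 56 / (6·51) = 28/153.

28/153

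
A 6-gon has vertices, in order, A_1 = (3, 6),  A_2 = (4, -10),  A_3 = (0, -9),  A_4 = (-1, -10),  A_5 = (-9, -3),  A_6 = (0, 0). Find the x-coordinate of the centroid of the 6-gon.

-119/186

Apply the shoelace (surveyor's) formula. First the cross-terms c_i = x_i·y_{i+1} − x_{i+1}·y_i:
  -54, -36, -9, -87, 0, 0  ⇒  2A = -186, A = -93.
Then Σ (x_i + x_{i+1})·c_i = 357, so x̄ = 357 / (6·(-93)) = -119/186.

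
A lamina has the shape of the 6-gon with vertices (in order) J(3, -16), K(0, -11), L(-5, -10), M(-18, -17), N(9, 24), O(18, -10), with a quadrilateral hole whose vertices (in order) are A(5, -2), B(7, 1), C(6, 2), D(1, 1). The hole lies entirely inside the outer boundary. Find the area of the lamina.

609

Outer boundary:
Apply the shoelace formula: 2A = Σ (x_i·y_{i+1} − x_{i+1}·y_i), indices taken mod 6.
J→K: (3)(-11) − (0)(-16) = -33
K→L: (0)(-10) − (-5)(-11) = -55
L→M: (-5)(-17) − (-18)(-10) = -95
M→N: (-18)(24) − (9)(-17) = -279
N→O: (9)(-10) − (18)(24) = -522
O→J: (18)(-16) − (3)(-10) = -258
Σ = -1242
Area = |Σ|/2 = 621.
Hole:
Σ = (19) + (8) + (4) + (-7) = 24
Area = |Σ|/2 = 12.
Net area = 621 − 12 = 609.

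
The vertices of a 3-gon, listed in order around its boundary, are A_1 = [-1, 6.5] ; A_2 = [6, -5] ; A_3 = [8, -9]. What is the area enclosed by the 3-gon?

Σ = (-34) + (-14) + (43) = -5
Area = |Σ|/2 = 2.5.

2.5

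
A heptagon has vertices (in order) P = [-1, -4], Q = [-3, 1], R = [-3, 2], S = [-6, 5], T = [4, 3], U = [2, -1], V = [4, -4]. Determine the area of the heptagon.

45.5

Apply the surveyor's formula: 2A = Σ (x_i·y_{i+1} − x_{i+1}·y_i), indices taken mod 7.
Σ = (-13) + (-3) + (-3) + (-38) + (-10) + (-4) + (-20) = -91
Area = |Σ|/2 = 45.5.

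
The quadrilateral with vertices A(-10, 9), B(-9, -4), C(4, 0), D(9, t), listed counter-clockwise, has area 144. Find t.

Write out the shoelace sum; only the two edges meeting at D involve t:
2·Area = [(4·t − 9·0) + (9·9 − (-10)·t)] + 137
       = 14·t + 218 = 288
⇒ t = 5.

5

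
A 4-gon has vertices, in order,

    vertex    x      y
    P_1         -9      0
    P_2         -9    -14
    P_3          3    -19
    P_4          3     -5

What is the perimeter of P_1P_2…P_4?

54

|P_1P_2| = √((0)² + (-14)²) = √196 = 14
|P_2P_3| = √((12)² + (-5)²) = √169 = 13
|P_3P_4| = √((0)² + (14)²) = √196 = 14
|P_4P_1| = √((-12)² + (5)²) = √169 = 13
Perimeter = 14 + 13 + 14 + 13 = 54.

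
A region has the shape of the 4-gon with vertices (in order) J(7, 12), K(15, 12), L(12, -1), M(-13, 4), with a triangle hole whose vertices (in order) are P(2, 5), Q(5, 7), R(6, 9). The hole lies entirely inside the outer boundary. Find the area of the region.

200

Outer boundary:
Cross-terms: -96, -159, 35, -184  ⇒  Σ = -404
Area = |Σ|/2 = 202.
Hole:
Σ = (-11) + (3) + (12) = 4
Area = |Σ|/2 = 2.
Net area = 202 − 2 = 200.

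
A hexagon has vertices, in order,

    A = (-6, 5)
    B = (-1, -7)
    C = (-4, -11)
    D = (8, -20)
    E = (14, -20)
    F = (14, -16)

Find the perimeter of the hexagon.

72

|AB| = √((5)² + (-12)²) = √169 = 13
|BC| = √((-3)² + (-4)²) = √25 = 5
|CD| = √((12)² + (-9)²) = √225 = 15
|DE| = √((6)² + (0)²) = √36 = 6
|EF| = √((0)² + (4)²) = √16 = 4
|FA| = √((-20)² + (21)²) = √841 = 29
Perimeter = 13 + 5 + 15 + 6 + 4 + 29 = 72.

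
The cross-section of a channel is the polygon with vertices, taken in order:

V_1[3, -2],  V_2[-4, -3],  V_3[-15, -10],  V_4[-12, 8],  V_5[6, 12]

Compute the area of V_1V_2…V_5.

Apply the shoelace (surveyor's) formula: 2A = Σ (x_i·y_{i+1} − x_{i+1}·y_i), indices taken mod 5.
Σ = (-17) + (-5) + (-240) + (-192) + (-48) = -502
Area = |Σ|/2 = 251.

251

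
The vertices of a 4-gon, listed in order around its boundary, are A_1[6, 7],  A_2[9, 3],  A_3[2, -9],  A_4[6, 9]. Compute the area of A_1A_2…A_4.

Apply the surveyor's formula: 2A = Σ (x_i·y_{i+1} − x_{i+1}·y_i), indices taken mod 4.
Cross-terms: -45, -87, 72, -12  ⇒  Σ = -72
Area = |Σ|/2 = 36.

36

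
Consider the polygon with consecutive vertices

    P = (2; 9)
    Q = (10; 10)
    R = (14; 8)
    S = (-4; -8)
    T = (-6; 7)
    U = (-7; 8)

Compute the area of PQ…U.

182

Apply the shoelace formula: 2A = Σ (x_i·y_{i+1} − x_{i+1}·y_i), indices taken mod 6.
Σ = (-70) + (-60) + (-80) + (-76) + (1) + (-79) = -364
Area = |Σ|/2 = 182.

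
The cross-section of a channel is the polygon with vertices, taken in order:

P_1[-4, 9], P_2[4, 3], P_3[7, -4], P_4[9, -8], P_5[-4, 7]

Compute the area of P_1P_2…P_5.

Apply the surveyor's formula: 2A = Σ (x_i·y_{i+1} − x_{i+1}·y_i), indices taken mod 5.
Σ = (-48) + (-37) + (-20) + (31) + (-8) = -82
Area = |Σ|/2 = 41.

41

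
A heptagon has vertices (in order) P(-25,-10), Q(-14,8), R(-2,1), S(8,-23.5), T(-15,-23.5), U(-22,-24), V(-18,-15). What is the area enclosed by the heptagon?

Apply the surveyor's formula: 2A = Σ (x_i·y_{i+1} − x_{i+1}·y_i), indices taken mod 7.
Σ = (-340) + (2) + (39) + (-540.5) + (-157) + (-102) + (-195) = -1293.5
Area = |Σ|/2 = 646.75.

646.75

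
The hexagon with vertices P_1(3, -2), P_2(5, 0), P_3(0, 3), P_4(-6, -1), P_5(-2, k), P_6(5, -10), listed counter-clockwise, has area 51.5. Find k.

Write out the shoelace sum; only the two edges meeting at P_5 involve k:
2·Area = [((-6)·k − (-2)·(-1)) + ((-2)·(-10) − 5·k)] + 63
       = -11·k + 81 = 103
⇒ k = -2.

-2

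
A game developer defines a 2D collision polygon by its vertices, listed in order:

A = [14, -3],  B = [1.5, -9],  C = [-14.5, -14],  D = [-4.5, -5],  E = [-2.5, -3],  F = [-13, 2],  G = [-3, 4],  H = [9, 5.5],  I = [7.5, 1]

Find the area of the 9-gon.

236.875

Apply Gauss's area formula: 2A = Σ (x_i·y_{i+1} − x_{i+1}·y_i), indices taken mod 9.
Cross-terms: -121.5, -151.5, 9.5, 1, -44, -46, -52.5, -32.25, -36.5  ⇒  Σ = -473.75
Area = |Σ|/2 = 236.875.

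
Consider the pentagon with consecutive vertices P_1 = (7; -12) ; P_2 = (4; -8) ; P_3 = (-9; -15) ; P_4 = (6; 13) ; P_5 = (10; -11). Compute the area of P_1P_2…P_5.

Σ = (-8) + (-132) + (-27) + (-196) + (-43) = -406
Area = |Σ|/2 = 203.

203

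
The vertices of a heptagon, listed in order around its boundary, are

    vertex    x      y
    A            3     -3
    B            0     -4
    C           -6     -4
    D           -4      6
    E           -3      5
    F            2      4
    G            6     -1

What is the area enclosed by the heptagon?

Apply the shoelace formula: 2A = Σ (x_i·y_{i+1} − x_{i+1}·y_i), indices taken mod 7.
Σ = (-12) + (-24) + (-52) + (-2) + (-22) + (-26) + (-15) = -153
Area = |Σ|/2 = 76.5.

76.5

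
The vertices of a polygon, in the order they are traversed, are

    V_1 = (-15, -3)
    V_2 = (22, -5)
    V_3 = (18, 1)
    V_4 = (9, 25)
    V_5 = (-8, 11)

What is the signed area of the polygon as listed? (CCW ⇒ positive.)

Apply Gauss's area formula: 2A = Σ (x_i·y_{i+1} − x_{i+1}·y_i), indices taken mod 5.
V_1→V_2: (-15)(-5) − (22)(-3) = 141
V_2→V_3: (22)(1) − (18)(-5) = 112
V_3→V_4: (18)(25) − (9)(1) = 441
V_4→V_5: (9)(11) − (-8)(25) = 299
V_5→V_1: (-8)(-3) − (-15)(11) = 189
Σ = 1182
Signed area = Σ/2 = 591 (positive ⇒ counter-clockwise traversal).

591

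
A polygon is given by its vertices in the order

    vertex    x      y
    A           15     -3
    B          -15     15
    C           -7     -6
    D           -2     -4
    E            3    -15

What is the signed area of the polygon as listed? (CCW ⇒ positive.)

324.5

Σ = (180) + (195) + (16) + (42) + (216) = 649
Signed area = Σ/2 = 324.5 (positive ⇒ counter-clockwise traversal).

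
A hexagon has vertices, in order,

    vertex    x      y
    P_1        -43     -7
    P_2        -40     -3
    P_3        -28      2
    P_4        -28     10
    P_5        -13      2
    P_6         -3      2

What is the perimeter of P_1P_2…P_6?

94

|P_1P_2| = √((3)² + (4)²) = √25 = 5
|P_2P_3| = √((12)² + (5)²) = √169 = 13
|P_3P_4| = √((0)² + (8)²) = √64 = 8
|P_4P_5| = √((15)² + (-8)²) = √289 = 17
|P_5P_6| = √((10)² + (0)²) = √100 = 10
|P_6P_1| = √((-40)² + (-9)²) = √1681 = 41
Perimeter = 5 + 13 + 8 + 17 + 10 + 41 = 94.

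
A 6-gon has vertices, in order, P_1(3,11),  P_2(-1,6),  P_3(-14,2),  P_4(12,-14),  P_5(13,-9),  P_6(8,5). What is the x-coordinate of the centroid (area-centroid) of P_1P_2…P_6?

446/189

Apply the shoelace (surveyor's) formula. First the cross-terms c_i = x_i·y_{i+1} − x_{i+1}·y_i:
  29, 82, 172, 74, 137, 73  ⇒  2A = 567, A = 283.5.
Then Σ (x_i + x_{i+1})·c_i = 4014, so x̄ = 4014 / (6·283.5) = 446/189.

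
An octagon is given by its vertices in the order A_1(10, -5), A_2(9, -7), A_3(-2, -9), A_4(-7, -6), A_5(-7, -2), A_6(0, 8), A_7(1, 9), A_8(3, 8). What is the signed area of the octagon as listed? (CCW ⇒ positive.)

Apply Gauss's area formula: 2A = Σ (x_i·y_{i+1} − x_{i+1}·y_i), indices taken mod 8.
Σ = (-25) + (-95) + (-51) + (-28) + (-56) + (-8) + (-19) + (-95) = -377
Signed area = Σ/2 = -188.5 (negative ⇒ clockwise traversal).

-188.5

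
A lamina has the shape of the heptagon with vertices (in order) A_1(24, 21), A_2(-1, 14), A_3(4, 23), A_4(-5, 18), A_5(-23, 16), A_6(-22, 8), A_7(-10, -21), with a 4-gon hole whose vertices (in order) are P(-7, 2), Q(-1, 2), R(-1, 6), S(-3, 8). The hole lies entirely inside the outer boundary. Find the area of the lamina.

Outer boundary:
Apply the shoelace formula: 2A = Σ (x_i·y_{i+1} − x_{i+1}·y_i), indices taken mod 7.
A_1→A_2: (24)(14) − (-1)(21) = 357
A_2→A_3: (-1)(23) − (4)(14) = -79
A_3→A_4: (4)(18) − (-5)(23) = 187
A_4→A_5: (-5)(16) − (-23)(18) = 334
A_5→A_6: (-23)(8) − (-22)(16) = 168
A_6→A_7: (-22)(-21) − (-10)(8) = 542
A_7→A_1: (-10)(21) − (24)(-21) = 294
Σ = 1803
Area = |Σ|/2 = 901.5.
Hole:
Apply the shoelace (surveyor's) formula: 2A = Σ (x_i·y_{i+1} − x_{i+1}·y_i), indices taken mod 4.
P→Q: (-7)(2) − (-1)(2) = -12
Q→R: (-1)(6) − (-1)(2) = -4
R→S: (-1)(8) − (-3)(6) = 10
S→P: (-3)(2) − (-7)(8) = 50
Σ = 44
Area = |Σ|/2 = 22.
Net area = 901.5 − 22 = 879.5.

879.5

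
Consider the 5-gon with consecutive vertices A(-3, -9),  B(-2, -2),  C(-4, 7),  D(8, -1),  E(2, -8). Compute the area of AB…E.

A→B: (-3)(-2) − (-2)(-9) = -12
B→C: (-2)(7) − (-4)(-2) = -22
C→D: (-4)(-1) − (8)(7) = -52
D→E: (8)(-8) − (2)(-1) = -62
E→A: (2)(-9) − (-3)(-8) = -42
Σ = -190
Area = |Σ|/2 = 95.

95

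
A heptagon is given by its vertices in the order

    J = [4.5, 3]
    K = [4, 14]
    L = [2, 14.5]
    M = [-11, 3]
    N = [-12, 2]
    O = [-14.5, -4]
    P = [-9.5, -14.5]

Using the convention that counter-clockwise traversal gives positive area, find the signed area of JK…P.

Apply the shoelace (surveyor's) formula: 2A = Σ (x_i·y_{i+1} − x_{i+1}·y_i), indices taken mod 7.
J→K: (4.5)(14) − (4)(3) = 51
K→L: (4)(14.5) − (2)(14) = 30
L→M: (2)(3) − (-11)(14.5) = 165.5
M→N: (-11)(2) − (-12)(3) = 14
N→O: (-12)(-4) − (-14.5)(2) = 77
O→P: (-14.5)(-14.5) − (-9.5)(-4) = 172.25
P→J: (-9.5)(3) − (4.5)(-14.5) = 36.75
Σ = 546.5
Signed area = Σ/2 = 273.25 (positive ⇒ counter-clockwise traversal).

273.25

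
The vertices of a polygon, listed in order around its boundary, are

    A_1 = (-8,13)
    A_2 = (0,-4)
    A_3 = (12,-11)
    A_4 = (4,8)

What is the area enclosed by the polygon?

168

Apply the surveyor's formula: 2A = Σ (x_i·y_{i+1} − x_{i+1}·y_i), indices taken mod 4.
Cross-terms: 32, 48, 140, 116  ⇒  Σ = 336
Area = |Σ|/2 = 168.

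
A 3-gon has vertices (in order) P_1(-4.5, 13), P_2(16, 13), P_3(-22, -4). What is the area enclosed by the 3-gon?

Apply Gauss's area formula: 2A = Σ (x_i·y_{i+1} − x_{i+1}·y_i), indices taken mod 3.
P_1→P_2: (-4.5)(13) − (16)(13) = -266.5
P_2→P_3: (16)(-4) − (-22)(13) = 222
P_3→P_1: (-22)(13) − (-4.5)(-4) = -304
Σ = -348.5
Area = |Σ|/2 = 174.25.

174.25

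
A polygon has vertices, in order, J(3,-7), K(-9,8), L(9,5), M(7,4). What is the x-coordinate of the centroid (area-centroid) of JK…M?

5/9

Apply Gauss's area formula. First the cross-terms c_i = x_i·y_{i+1} − x_{i+1}·y_i:
  -39, -117, 1, -61  ⇒  2A = -216, A = -108.
Then Σ (x_i + x_{i+1})·c_i = -360, so x̄ = -360 / (6·(-108)) = 5/9.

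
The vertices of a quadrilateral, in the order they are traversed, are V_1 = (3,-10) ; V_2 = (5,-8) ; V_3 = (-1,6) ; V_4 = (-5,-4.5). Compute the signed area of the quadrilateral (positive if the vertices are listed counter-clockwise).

73

Apply the surveyor's formula: 2A = Σ (x_i·y_{i+1} − x_{i+1}·y_i), indices taken mod 4.
Cross-terms: 26, 22, 34.5, 63.5  ⇒  Σ = 146
Signed area = Σ/2 = 73 (positive ⇒ counter-clockwise traversal).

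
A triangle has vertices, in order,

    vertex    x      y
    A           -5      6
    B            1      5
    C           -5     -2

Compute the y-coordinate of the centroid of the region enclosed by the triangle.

3

Apply the surveyor's formula. First the cross-terms c_i = x_i·y_{i+1} − x_{i+1}·y_i:
  -31, 23, -40  ⇒  2A = -48, A = -24.
Then Σ (y_i + y_{i+1})·c_i = -432, so ȳ = -432 / (6·(-24)) = 3.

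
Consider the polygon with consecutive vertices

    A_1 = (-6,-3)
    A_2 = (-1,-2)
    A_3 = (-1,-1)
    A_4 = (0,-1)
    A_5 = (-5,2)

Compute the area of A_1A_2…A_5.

15.5

Σ = (9) + (-1) + (1) + (-5) + (27) = 31
Area = |Σ|/2 = 15.5.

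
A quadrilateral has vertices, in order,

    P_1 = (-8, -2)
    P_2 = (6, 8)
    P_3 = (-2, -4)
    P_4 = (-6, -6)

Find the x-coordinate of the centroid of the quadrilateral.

Apply Gauss's area formula. First the cross-terms c_i = x_i·y_{i+1} − x_{i+1}·y_i:
  -52, -8, -12, -36  ⇒  2A = -108, A = -54.
Then Σ (x_i + x_{i+1})·c_i = 672, so x̄ = 672 / (6·(-54)) = -56/27.

-56/27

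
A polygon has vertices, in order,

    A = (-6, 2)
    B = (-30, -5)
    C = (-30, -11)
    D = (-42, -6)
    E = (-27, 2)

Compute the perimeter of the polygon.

|AB| = √((-24)² + (-7)²) = √625 = 25
|BC| = √((0)² + (-6)²) = √36 = 6
|CD| = √((-12)² + (5)²) = √169 = 13
|DE| = √((15)² + (8)²) = √289 = 17
|EA| = √((21)² + (0)²) = √441 = 21
Perimeter = 25 + 6 + 13 + 17 + 21 = 82.

82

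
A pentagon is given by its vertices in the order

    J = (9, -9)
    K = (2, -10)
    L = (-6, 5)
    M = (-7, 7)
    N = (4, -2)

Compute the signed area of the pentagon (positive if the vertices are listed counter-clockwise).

-80.5

Apply Gauss's area formula: 2A = Σ (x_i·y_{i+1} − x_{i+1}·y_i), indices taken mod 5.
Cross-terms: -72, -50, -7, -14, -18  ⇒  Σ = -161
Signed area = Σ/2 = -80.5 (negative ⇒ clockwise traversal).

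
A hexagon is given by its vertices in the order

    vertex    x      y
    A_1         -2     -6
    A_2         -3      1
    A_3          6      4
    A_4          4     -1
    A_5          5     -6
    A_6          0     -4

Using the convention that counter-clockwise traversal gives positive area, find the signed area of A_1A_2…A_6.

-53.5

Σ = (-20) + (-18) + (-22) + (-19) + (-20) + (-8) = -107
Signed area = Σ/2 = -53.5 (negative ⇒ clockwise traversal).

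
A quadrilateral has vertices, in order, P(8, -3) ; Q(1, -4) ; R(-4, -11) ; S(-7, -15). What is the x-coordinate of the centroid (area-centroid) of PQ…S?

Apply the shoelace (surveyor's) formula. First the cross-terms c_i = x_i·y_{i+1} − x_{i+1}·y_i:
  -29, -27, -17, 141  ⇒  2A = 68, A = 34.
Then Σ (x_i + x_{i+1})·c_i = 148, so x̄ = 148 / (6·34) = 37/51.

37/51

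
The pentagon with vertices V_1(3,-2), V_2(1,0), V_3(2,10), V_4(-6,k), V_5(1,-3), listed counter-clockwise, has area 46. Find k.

The doubled signed area Σ (x_i y_{i+1} − x_{i+1} y_i) is linear in k.
With k=0 it equals 97; the coefficient of k is 1 (from the two edges through V_4).
So 1·k + 97 = 2·46 = 92 ⇒ k = -5.

-5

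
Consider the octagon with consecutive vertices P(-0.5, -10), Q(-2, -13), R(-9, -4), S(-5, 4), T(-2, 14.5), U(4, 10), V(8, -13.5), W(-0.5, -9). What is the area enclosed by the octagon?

266.625

Apply the shoelace formula: 2A = Σ (x_i·y_{i+1} − x_{i+1}·y_i), indices taken mod 8.
P→Q: (-0.5)(-13) − (-2)(-10) = -13.5
Q→R: (-2)(-4) − (-9)(-13) = -109
R→S: (-9)(4) − (-5)(-4) = -56
S→T: (-5)(14.5) − (-2)(4) = -64.5
T→U: (-2)(10) − (4)(14.5) = -78
U→V: (4)(-13.5) − (8)(10) = -134
V→W: (8)(-9) − (-0.5)(-13.5) = -78.75
W→P: (-0.5)(-10) − (-0.5)(-9) = 0.5
Σ = -533.25
Area = |Σ|/2 = 266.625.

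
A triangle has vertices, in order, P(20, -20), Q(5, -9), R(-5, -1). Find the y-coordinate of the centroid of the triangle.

Apply Gauss's area formula. First the cross-terms c_i = x_i·y_{i+1} − x_{i+1}·y_i:
  -80, -50, 120  ⇒  2A = -10, A = -5.
Then Σ (y_i + y_{i+1})·c_i = 300, so ȳ = 300 / (6·(-5)) = -10.

-10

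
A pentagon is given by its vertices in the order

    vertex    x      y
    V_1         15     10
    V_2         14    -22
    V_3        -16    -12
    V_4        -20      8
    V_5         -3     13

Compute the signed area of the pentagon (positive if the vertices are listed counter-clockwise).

V_1→V_2: (15)(-22) − (14)(10) = -470
V_2→V_3: (14)(-12) − (-16)(-22) = -520
V_3→V_4: (-16)(8) − (-20)(-12) = -368
V_4→V_5: (-20)(13) − (-3)(8) = -236
V_5→V_1: (-3)(10) − (15)(13) = -225
Σ = -1819
Signed area = Σ/2 = -909.5 (negative ⇒ clockwise traversal).

-909.5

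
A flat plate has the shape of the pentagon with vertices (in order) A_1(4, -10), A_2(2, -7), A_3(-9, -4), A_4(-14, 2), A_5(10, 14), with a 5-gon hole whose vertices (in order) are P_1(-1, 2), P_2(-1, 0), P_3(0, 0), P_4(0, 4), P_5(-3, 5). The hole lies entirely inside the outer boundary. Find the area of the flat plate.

Outer boundary:
Cross-terms: -8, -71, -74, -216, -156  ⇒  Σ = -525
Area = |Σ|/2 = 262.5.
Hole:
Cross-terms: 2, 0, 0, 12, -1  ⇒  Σ = 13
Area = |Σ|/2 = 6.5.
Net area = 262.5 − 6.5 = 256.

256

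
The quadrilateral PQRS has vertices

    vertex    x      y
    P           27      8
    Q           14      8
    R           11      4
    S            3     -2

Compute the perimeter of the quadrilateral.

|PQ| = √((-13)² + (0)²) = √169 = 13
|QR| = √((-3)² + (-4)²) = √25 = 5
|RS| = √((-8)² + (-6)²) = √100 = 10
|SP| = √((24)² + (10)²) = √676 = 26
Perimeter = 13 + 5 + 10 + 26 = 54.

54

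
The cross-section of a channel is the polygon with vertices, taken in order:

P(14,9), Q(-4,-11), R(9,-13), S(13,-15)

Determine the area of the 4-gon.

197

Cross-terms: -118, 151, 34, 327  ⇒  Σ = 394
Area = |Σ|/2 = 197.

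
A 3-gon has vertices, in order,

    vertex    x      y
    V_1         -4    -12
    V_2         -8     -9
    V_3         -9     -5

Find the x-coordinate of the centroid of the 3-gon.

Apply the surveyor's formula. First the cross-terms c_i = x_i·y_{i+1} − x_{i+1}·y_i:
  -60, -41, 88  ⇒  2A = -13, A = -6.5.
Then Σ (x_i + x_{i+1})·c_i = 273, so x̄ = 273 / (6·(-6.5)) = -7.

-7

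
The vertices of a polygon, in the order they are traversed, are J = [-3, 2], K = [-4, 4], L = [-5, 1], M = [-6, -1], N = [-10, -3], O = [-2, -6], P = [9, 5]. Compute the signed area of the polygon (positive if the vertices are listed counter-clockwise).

Apply the shoelace (surveyor's) formula: 2A = Σ (x_i·y_{i+1} − x_{i+1}·y_i), indices taken mod 7.
J→K: (-3)(4) − (-4)(2) = -4
K→L: (-4)(1) − (-5)(4) = 16
L→M: (-5)(-1) − (-6)(1) = 11
M→N: (-6)(-3) − (-10)(-1) = 8
N→O: (-10)(-6) − (-2)(-3) = 54
O→P: (-2)(5) − (9)(-6) = 44
P→J: (9)(2) − (-3)(5) = 33
Σ = 162
Signed area = Σ/2 = 81 (positive ⇒ counter-clockwise traversal).

81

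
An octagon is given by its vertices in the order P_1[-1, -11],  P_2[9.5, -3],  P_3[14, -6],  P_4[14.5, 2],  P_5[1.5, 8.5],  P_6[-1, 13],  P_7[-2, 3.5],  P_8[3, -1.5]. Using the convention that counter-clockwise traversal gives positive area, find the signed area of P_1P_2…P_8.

168.125

Apply the surveyor's formula: 2A = Σ (x_i·y_{i+1} − x_{i+1}·y_i), indices taken mod 8.
Cross-terms: 107.5, -15, 115, 120.25, 28, 22.5, -7.5, -34.5  ⇒  Σ = 336.25
Signed area = Σ/2 = 168.125 (positive ⇒ counter-clockwise traversal).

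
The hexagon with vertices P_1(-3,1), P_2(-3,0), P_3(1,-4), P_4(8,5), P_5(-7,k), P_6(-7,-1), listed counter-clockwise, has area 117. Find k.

10

Write out the shoelace sum; only the two edges meeting at P_5 involve k:
2·Area = [(8·k − (-7)·5) + ((-7)·(-1) − (-7)·k)] + 42
       = 15·k + 84 = 234
⇒ k = 10.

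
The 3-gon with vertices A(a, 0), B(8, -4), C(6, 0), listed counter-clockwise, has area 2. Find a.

5

The doubled signed area Σ (x_i y_{i+1} − x_{i+1} y_i) is linear in a.
With a=0 it equals 24; the coefficient of a is -4 (from the two edges through A).
So -4·a + 24 = 2·2 = 4 ⇒ a = 5.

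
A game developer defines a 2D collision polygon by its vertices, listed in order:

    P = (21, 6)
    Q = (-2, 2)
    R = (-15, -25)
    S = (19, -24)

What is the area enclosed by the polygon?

793.5

Apply the shoelace (surveyor's) formula: 2A = Σ (x_i·y_{i+1} − x_{i+1}·y_i), indices taken mod 4.
Cross-terms: 54, 80, 835, 618  ⇒  Σ = 1587
Area = |Σ|/2 = 793.5.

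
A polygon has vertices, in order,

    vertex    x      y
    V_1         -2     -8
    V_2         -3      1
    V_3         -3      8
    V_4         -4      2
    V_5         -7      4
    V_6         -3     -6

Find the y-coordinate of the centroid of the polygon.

Apply the shoelace (surveyor's) formula. First the cross-terms c_i = x_i·y_{i+1} − x_{i+1}·y_i:
  -26, -21, 26, -2, 54, 12  ⇒  2A = 43, A = 21.5.
Then Σ (y_i + y_{i+1})·c_i = -35, so ȳ = -35 / (6·21.5) = -35/129.

-35/129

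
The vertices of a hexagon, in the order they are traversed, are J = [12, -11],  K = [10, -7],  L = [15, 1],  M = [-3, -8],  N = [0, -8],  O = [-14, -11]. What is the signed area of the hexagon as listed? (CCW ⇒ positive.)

111

Apply the surveyor's formula: 2A = Σ (x_i·y_{i+1} − x_{i+1}·y_i), indices taken mod 6.
J→K: (12)(-7) − (10)(-11) = 26
K→L: (10)(1) − (15)(-7) = 115
L→M: (15)(-8) − (-3)(1) = -117
M→N: (-3)(-8) − (0)(-8) = 24
N→O: (0)(-11) − (-14)(-8) = -112
O→J: (-14)(-11) − (12)(-11) = 286
Σ = 222
Signed area = Σ/2 = 111 (positive ⇒ counter-clockwise traversal).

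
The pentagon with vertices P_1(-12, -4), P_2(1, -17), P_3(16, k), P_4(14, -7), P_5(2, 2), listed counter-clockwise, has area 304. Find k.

Write out the shoelace sum; only the two edges meeting at P_3 involve k:
2·Area = [(1·k − 16·(-17)) + (16·(-7) − 14·k)] + 266
       = -13·k + 426 = 608
⇒ k = -14.

-14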